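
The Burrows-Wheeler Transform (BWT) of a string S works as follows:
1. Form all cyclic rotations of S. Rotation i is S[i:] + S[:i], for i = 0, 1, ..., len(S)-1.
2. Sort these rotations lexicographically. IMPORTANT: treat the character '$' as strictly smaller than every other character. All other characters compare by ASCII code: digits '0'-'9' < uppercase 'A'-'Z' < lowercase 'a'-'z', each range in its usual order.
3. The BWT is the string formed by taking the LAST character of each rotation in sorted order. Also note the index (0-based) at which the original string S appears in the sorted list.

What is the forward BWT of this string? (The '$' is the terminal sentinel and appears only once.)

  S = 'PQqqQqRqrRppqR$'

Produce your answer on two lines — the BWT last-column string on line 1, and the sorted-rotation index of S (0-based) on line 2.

All 15 rotations (rotation i = S[i:]+S[:i]):
  rot[0] = PQqqQqRqrRppqR$
  rot[1] = QqqQqRqrRppqR$P
  rot[2] = qqQqRqrRppqR$PQ
  rot[3] = qQqRqrRppqR$PQq
  rot[4] = QqRqrRppqR$PQqq
  rot[5] = qRqrRppqR$PQqqQ
  rot[6] = RqrRppqR$PQqqQq
  rot[7] = qrRppqR$PQqqQqR
  rot[8] = rRppqR$PQqqQqRq
  rot[9] = RppqR$PQqqQqRqr
  rot[10] = ppqR$PQqqQqRqrR
  rot[11] = pqR$PQqqQqRqrRp
  rot[12] = qR$PQqqQqRqrRpp
  rot[13] = R$PQqqQqRqrRppq
  rot[14] = $PQqqQqRqrRppqR
Sorted (with $ < everything):
  sorted[0] = $PQqqQqRqrRppqR  (last char: 'R')
  sorted[1] = PQqqQqRqrRppqR$  (last char: '$')
  sorted[2] = QqRqrRppqR$PQqq  (last char: 'q')
  sorted[3] = QqqQqRqrRppqR$P  (last char: 'P')
  sorted[4] = R$PQqqQqRqrRppq  (last char: 'q')
  sorted[5] = RppqR$PQqqQqRqr  (last char: 'r')
  sorted[6] = RqrRppqR$PQqqQq  (last char: 'q')
  sorted[7] = ppqR$PQqqQqRqrR  (last char: 'R')
  sorted[8] = pqR$PQqqQqRqrRp  (last char: 'p')
  sorted[9] = qQqRqrRppqR$PQq  (last char: 'q')
  sorted[10] = qR$PQqqQqRqrRpp  (last char: 'p')
  sorted[11] = qRqrRppqR$PQqqQ  (last char: 'Q')
  sorted[12] = qqQqRqrRppqR$PQ  (last char: 'Q')
  sorted[13] = qrRppqR$PQqqQqR  (last char: 'R')
  sorted[14] = rRppqR$PQqqQqRq  (last char: 'q')
Last column: R$qPqrqRpqpQQRq
Original string S is at sorted index 1

Answer: R$qPqrqRpqpQQRq
1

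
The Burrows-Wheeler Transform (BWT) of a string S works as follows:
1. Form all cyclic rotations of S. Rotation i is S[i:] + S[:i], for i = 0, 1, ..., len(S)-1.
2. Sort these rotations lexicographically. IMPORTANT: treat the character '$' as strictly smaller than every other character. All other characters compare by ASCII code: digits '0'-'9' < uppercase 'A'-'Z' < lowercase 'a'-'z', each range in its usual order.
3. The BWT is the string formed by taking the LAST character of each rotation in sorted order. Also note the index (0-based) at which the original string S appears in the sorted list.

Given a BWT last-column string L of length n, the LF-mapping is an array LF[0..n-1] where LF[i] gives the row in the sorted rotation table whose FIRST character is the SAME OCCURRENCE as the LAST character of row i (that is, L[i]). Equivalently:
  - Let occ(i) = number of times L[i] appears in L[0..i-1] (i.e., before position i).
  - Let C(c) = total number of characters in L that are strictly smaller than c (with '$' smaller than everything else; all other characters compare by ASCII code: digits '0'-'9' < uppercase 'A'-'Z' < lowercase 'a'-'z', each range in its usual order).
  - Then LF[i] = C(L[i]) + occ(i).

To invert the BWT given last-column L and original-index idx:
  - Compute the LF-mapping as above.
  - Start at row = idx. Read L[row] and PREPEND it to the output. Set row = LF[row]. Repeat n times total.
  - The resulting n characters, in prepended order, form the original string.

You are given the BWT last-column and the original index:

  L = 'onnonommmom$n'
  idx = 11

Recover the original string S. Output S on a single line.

LF mapping: 9 5 6 10 7 11 1 2 3 12 4 0 8
Walk LF starting at row 11, prepending L[row]:
  step 1: row=11, L[11]='$', prepend. Next row=LF[11]=0
  step 2: row=0, L[0]='o', prepend. Next row=LF[0]=9
  step 3: row=9, L[9]='o', prepend. Next row=LF[9]=12
  step 4: row=12, L[12]='n', prepend. Next row=LF[12]=8
  step 5: row=8, L[8]='m', prepend. Next row=LF[8]=3
  step 6: row=3, L[3]='o', prepend. Next row=LF[3]=10
  step 7: row=10, L[10]='m', prepend. Next row=LF[10]=4
  step 8: row=4, L[4]='n', prepend. Next row=LF[4]=7
  step 9: row=7, L[7]='m', prepend. Next row=LF[7]=2
  step 10: row=2, L[2]='n', prepend. Next row=LF[2]=6
  step 11: row=6, L[6]='m', prepend. Next row=LF[6]=1
  step 12: row=1, L[1]='n', prepend. Next row=LF[1]=5
  step 13: row=5, L[5]='o', prepend. Next row=LF[5]=11
Reversed output: onmnmnmomnoo$

Answer: onmnmnmomnoo$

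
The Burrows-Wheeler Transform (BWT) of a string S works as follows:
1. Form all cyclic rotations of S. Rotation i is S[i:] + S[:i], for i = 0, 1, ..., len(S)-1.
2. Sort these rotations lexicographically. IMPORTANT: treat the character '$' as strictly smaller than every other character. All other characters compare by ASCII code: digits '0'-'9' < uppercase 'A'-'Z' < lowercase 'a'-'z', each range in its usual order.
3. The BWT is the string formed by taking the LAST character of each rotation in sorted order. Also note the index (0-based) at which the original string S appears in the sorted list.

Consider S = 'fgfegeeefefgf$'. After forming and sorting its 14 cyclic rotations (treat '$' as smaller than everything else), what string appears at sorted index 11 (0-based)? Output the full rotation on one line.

Answer: geeefefgf$fgfe

Derivation:
All 14 rotations (rotation i = S[i:]+S[:i]):
  rot[0] = fgfegeeefefgf$
  rot[1] = gfegeeefefgf$f
  rot[2] = fegeeefefgf$fg
  rot[3] = egeeefefgf$fgf
  rot[4] = geeefefgf$fgfe
  rot[5] = eeefefgf$fgfeg
  rot[6] = eefefgf$fgfege
  rot[7] = efefgf$fgfegee
  rot[8] = fefgf$fgfegeee
  rot[9] = efgf$fgfegeeef
  rot[10] = fgf$fgfegeeefe
  rot[11] = gf$fgfegeeefef
  rot[12] = f$fgfegeeefefg
  rot[13] = $fgfegeeefefgf
Sorted (with $ < everything):
  sorted[0] = $fgfegeeefefgf
  sorted[1] = eeefefgf$fgfeg
  sorted[2] = eefefgf$fgfege
  sorted[3] = efefgf$fgfegee
  sorted[4] = efgf$fgfegeeef
  sorted[5] = egeeefefgf$fgf
  sorted[6] = f$fgfegeeefefg
  sorted[7] = fefgf$fgfegeee
  sorted[8] = fegeeefefgf$fg
  sorted[9] = fgf$fgfegeeefe
  sorted[10] = fgfegeeefefgf$
  sorted[11] = geeefefgf$fgfe
  sorted[12] = gf$fgfegeeefef
  sorted[13] = gfegeeefefgf$f
sorted[11] = geeefefgf$fgfe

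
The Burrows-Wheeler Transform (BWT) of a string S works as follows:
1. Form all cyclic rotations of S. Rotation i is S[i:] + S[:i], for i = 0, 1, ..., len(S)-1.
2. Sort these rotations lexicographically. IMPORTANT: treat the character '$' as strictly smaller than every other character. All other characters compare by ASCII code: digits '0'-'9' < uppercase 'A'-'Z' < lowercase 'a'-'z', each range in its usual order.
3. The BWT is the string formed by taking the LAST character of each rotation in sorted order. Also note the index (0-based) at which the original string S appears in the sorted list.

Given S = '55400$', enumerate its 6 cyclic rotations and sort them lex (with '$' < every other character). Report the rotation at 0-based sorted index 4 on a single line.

Answer: 5400$5

Derivation:
All 6 rotations (rotation i = S[i:]+S[:i]):
  rot[0] = 55400$
  rot[1] = 5400$5
  rot[2] = 400$55
  rot[3] = 00$554
  rot[4] = 0$5540
  rot[5] = $55400
Sorted (with $ < everything):
  sorted[0] = $55400
  sorted[1] = 0$5540
  sorted[2] = 00$554
  sorted[3] = 400$55
  sorted[4] = 5400$5
  sorted[5] = 55400$
sorted[4] = 5400$5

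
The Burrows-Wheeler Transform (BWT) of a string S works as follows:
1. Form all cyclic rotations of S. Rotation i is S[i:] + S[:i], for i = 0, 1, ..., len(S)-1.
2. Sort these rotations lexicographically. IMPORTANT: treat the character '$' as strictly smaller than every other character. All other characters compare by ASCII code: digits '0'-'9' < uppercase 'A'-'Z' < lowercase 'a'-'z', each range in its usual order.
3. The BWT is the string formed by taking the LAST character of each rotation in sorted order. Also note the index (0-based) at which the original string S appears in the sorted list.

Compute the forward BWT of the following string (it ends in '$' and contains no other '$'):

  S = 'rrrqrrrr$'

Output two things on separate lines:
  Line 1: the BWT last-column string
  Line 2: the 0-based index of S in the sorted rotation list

All 9 rotations (rotation i = S[i:]+S[:i]):
  rot[0] = rrrqrrrr$
  rot[1] = rrqrrrr$r
  rot[2] = rqrrrr$rr
  rot[3] = qrrrr$rrr
  rot[4] = rrrr$rrrq
  rot[5] = rrr$rrrqr
  rot[6] = rr$rrrqrr
  rot[7] = r$rrrqrrr
  rot[8] = $rrrqrrrr
Sorted (with $ < everything):
  sorted[0] = $rrrqrrrr  (last char: 'r')
  sorted[1] = qrrrr$rrr  (last char: 'r')
  sorted[2] = r$rrrqrrr  (last char: 'r')
  sorted[3] = rqrrrr$rr  (last char: 'r')
  sorted[4] = rr$rrrqrr  (last char: 'r')
  sorted[5] = rrqrrrr$r  (last char: 'r')
  sorted[6] = rrr$rrrqr  (last char: 'r')
  sorted[7] = rrrqrrrr$  (last char: '$')
  sorted[8] = rrrr$rrrq  (last char: 'q')
Last column: rrrrrrr$q
Original string S is at sorted index 7

Answer: rrrrrrr$q
7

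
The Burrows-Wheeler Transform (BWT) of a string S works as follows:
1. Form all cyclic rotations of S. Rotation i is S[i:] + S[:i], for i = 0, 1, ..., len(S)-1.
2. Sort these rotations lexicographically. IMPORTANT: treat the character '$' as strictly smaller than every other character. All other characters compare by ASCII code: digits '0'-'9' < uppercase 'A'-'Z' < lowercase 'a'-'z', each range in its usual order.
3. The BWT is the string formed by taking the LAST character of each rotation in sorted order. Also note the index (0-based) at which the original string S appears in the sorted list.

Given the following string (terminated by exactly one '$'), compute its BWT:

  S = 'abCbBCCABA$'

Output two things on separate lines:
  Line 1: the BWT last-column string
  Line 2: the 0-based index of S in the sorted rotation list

Answer: ABCAbCBb$Ca
8

Derivation:
All 11 rotations (rotation i = S[i:]+S[:i]):
  rot[0] = abCbBCCABA$
  rot[1] = bCbBCCABA$a
  rot[2] = CbBCCABA$ab
  rot[3] = bBCCABA$abC
  rot[4] = BCCABA$abCb
  rot[5] = CCABA$abCbB
  rot[6] = CABA$abCbBC
  rot[7] = ABA$abCbBCC
  rot[8] = BA$abCbBCCA
  rot[9] = A$abCbBCCAB
  rot[10] = $abCbBCCABA
Sorted (with $ < everything):
  sorted[0] = $abCbBCCABA  (last char: 'A')
  sorted[1] = A$abCbBCCAB  (last char: 'B')
  sorted[2] = ABA$abCbBCC  (last char: 'C')
  sorted[3] = BA$abCbBCCA  (last char: 'A')
  sorted[4] = BCCABA$abCb  (last char: 'b')
  sorted[5] = CABA$abCbBC  (last char: 'C')
  sorted[6] = CCABA$abCbB  (last char: 'B')
  sorted[7] = CbBCCABA$ab  (last char: 'b')
  sorted[8] = abCbBCCABA$  (last char: '$')
  sorted[9] = bBCCABA$abC  (last char: 'C')
  sorted[10] = bCbBCCABA$a  (last char: 'a')
Last column: ABCAbCBb$Ca
Original string S is at sorted index 8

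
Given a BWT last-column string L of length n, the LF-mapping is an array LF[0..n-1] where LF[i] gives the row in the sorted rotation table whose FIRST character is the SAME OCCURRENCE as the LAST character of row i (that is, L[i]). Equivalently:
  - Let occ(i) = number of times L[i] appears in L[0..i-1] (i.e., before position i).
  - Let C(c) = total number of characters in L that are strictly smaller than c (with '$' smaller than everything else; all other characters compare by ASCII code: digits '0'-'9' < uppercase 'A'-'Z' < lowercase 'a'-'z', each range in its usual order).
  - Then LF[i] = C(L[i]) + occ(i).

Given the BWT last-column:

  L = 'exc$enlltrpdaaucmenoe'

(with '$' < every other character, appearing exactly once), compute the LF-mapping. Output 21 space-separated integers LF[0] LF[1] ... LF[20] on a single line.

Answer: 6 20 3 0 7 13 10 11 18 17 16 5 1 2 19 4 12 8 14 15 9

Derivation:
Char counts: '$':1, 'a':2, 'c':2, 'd':1, 'e':4, 'l':2, 'm':1, 'n':2, 'o':1, 'p':1, 'r':1, 't':1, 'u':1, 'x':1
C (first-col start): C('$')=0, C('a')=1, C('c')=3, C('d')=5, C('e')=6, C('l')=10, C('m')=12, C('n')=13, C('o')=15, C('p')=16, C('r')=17, C('t')=18, C('u')=19, C('x')=20
L[0]='e': occ=0, LF[0]=C('e')+0=6+0=6
L[1]='x': occ=0, LF[1]=C('x')+0=20+0=20
L[2]='c': occ=0, LF[2]=C('c')+0=3+0=3
L[3]='$': occ=0, LF[3]=C('$')+0=0+0=0
L[4]='e': occ=1, LF[4]=C('e')+1=6+1=7
L[5]='n': occ=0, LF[5]=C('n')+0=13+0=13
L[6]='l': occ=0, LF[6]=C('l')+0=10+0=10
L[7]='l': occ=1, LF[7]=C('l')+1=10+1=11
L[8]='t': occ=0, LF[8]=C('t')+0=18+0=18
L[9]='r': occ=0, LF[9]=C('r')+0=17+0=17
L[10]='p': occ=0, LF[10]=C('p')+0=16+0=16
L[11]='d': occ=0, LF[11]=C('d')+0=5+0=5
L[12]='a': occ=0, LF[12]=C('a')+0=1+0=1
L[13]='a': occ=1, LF[13]=C('a')+1=1+1=2
L[14]='u': occ=0, LF[14]=C('u')+0=19+0=19
L[15]='c': occ=1, LF[15]=C('c')+1=3+1=4
L[16]='m': occ=0, LF[16]=C('m')+0=12+0=12
L[17]='e': occ=2, LF[17]=C('e')+2=6+2=8
L[18]='n': occ=1, LF[18]=C('n')+1=13+1=14
L[19]='o': occ=0, LF[19]=C('o')+0=15+0=15
L[20]='e': occ=3, LF[20]=C('e')+3=6+3=9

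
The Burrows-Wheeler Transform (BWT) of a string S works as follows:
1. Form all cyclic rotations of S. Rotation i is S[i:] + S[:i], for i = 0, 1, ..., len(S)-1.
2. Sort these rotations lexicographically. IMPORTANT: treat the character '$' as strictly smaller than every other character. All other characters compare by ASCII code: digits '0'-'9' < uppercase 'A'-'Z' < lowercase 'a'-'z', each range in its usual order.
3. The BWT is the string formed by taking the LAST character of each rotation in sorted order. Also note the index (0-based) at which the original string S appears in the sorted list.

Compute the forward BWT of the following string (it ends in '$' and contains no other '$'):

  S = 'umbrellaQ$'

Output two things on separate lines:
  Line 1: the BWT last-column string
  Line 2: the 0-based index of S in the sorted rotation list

All 10 rotations (rotation i = S[i:]+S[:i]):
  rot[0] = umbrellaQ$
  rot[1] = mbrellaQ$u
  rot[2] = brellaQ$um
  rot[3] = rellaQ$umb
  rot[4] = ellaQ$umbr
  rot[5] = llaQ$umbre
  rot[6] = laQ$umbrel
  rot[7] = aQ$umbrell
  rot[8] = Q$umbrella
  rot[9] = $umbrellaQ
Sorted (with $ < everything):
  sorted[0] = $umbrellaQ  (last char: 'Q')
  sorted[1] = Q$umbrella  (last char: 'a')
  sorted[2] = aQ$umbrell  (last char: 'l')
  sorted[3] = brellaQ$um  (last char: 'm')
  sorted[4] = ellaQ$umbr  (last char: 'r')
  sorted[5] = laQ$umbrel  (last char: 'l')
  sorted[6] = llaQ$umbre  (last char: 'e')
  sorted[7] = mbrellaQ$u  (last char: 'u')
  sorted[8] = rellaQ$umb  (last char: 'b')
  sorted[9] = umbrellaQ$  (last char: '$')
Last column: Qalmrleub$
Original string S is at sorted index 9

Answer: Qalmrleub$
9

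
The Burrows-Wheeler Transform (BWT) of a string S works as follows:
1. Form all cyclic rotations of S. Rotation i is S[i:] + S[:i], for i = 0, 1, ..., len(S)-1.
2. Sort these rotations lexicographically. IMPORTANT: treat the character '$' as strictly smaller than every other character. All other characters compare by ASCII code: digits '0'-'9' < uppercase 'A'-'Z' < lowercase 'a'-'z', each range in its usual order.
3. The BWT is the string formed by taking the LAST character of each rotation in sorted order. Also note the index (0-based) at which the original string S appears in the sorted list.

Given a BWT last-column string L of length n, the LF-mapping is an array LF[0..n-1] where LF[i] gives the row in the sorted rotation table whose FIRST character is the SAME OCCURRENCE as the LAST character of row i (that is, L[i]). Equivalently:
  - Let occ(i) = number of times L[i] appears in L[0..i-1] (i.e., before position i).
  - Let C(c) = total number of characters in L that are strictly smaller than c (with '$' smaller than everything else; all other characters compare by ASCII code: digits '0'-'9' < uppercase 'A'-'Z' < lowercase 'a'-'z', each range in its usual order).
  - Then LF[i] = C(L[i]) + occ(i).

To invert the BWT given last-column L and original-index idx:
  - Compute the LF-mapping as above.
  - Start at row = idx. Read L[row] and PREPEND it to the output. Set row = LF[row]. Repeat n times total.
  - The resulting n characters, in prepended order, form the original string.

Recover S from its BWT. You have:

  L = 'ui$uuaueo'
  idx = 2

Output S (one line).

LF mapping: 5 3 0 6 7 1 8 2 4
Walk LF starting at row 2, prepending L[row]:
  step 1: row=2, L[2]='$', prepend. Next row=LF[2]=0
  step 2: row=0, L[0]='u', prepend. Next row=LF[0]=5
  step 3: row=5, L[5]='a', prepend. Next row=LF[5]=1
  step 4: row=1, L[1]='i', prepend. Next row=LF[1]=3
  step 5: row=3, L[3]='u', prepend. Next row=LF[3]=6
  step 6: row=6, L[6]='u', prepend. Next row=LF[6]=8
  step 7: row=8, L[8]='o', prepend. Next row=LF[8]=4
  step 8: row=4, L[4]='u', prepend. Next row=LF[4]=7
  step 9: row=7, L[7]='e', prepend. Next row=LF[7]=2
Reversed output: euouuiau$

Answer: euouuiau$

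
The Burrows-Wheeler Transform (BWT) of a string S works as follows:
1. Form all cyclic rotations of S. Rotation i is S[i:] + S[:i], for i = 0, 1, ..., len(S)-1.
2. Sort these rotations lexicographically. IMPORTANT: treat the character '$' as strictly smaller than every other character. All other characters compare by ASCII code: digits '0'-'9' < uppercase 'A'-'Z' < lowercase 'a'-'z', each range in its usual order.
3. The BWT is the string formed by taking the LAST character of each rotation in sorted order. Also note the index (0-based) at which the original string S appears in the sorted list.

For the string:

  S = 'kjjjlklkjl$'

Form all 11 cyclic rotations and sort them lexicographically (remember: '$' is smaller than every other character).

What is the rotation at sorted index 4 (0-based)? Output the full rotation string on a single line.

All 11 rotations (rotation i = S[i:]+S[:i]):
  rot[0] = kjjjlklkjl$
  rot[1] = jjjlklkjl$k
  rot[2] = jjlklkjl$kj
  rot[3] = jlklkjl$kjj
  rot[4] = lklkjl$kjjj
  rot[5] = klkjl$kjjjl
  rot[6] = lkjl$kjjjlk
  rot[7] = kjl$kjjjlkl
  rot[8] = jl$kjjjlklk
  rot[9] = l$kjjjlklkj
  rot[10] = $kjjjlklkjl
Sorted (with $ < everything):
  sorted[0] = $kjjjlklkjl
  sorted[1] = jjjlklkjl$k
  sorted[2] = jjlklkjl$kj
  sorted[3] = jl$kjjjlklk
  sorted[4] = jlklkjl$kjj
  sorted[5] = kjjjlklkjl$
  sorted[6] = kjl$kjjjlkl
  sorted[7] = klkjl$kjjjl
  sorted[8] = l$kjjjlklkj
  sorted[9] = lkjl$kjjjlk
  sorted[10] = lklkjl$kjjj
sorted[4] = jlklkjl$kjj

Answer: jlklkjl$kjj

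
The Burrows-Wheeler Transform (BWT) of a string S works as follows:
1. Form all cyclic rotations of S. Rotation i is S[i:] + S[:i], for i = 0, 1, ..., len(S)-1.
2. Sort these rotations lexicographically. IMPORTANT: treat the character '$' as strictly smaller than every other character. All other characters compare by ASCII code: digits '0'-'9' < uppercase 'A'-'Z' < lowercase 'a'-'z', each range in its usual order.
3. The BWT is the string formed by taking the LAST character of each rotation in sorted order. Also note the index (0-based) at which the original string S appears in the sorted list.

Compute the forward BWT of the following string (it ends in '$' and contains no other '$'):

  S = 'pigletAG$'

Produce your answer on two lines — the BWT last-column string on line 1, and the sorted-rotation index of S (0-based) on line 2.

All 9 rotations (rotation i = S[i:]+S[:i]):
  rot[0] = pigletAG$
  rot[1] = igletAG$p
  rot[2] = gletAG$pi
  rot[3] = letAG$pig
  rot[4] = etAG$pigl
  rot[5] = tAG$pigle
  rot[6] = AG$piglet
  rot[7] = G$pigletA
  rot[8] = $pigletAG
Sorted (with $ < everything):
  sorted[0] = $pigletAG  (last char: 'G')
  sorted[1] = AG$piglet  (last char: 't')
  sorted[2] = G$pigletA  (last char: 'A')
  sorted[3] = etAG$pigl  (last char: 'l')
  sorted[4] = gletAG$pi  (last char: 'i')
  sorted[5] = igletAG$p  (last char: 'p')
  sorted[6] = letAG$pig  (last char: 'g')
  sorted[7] = pigletAG$  (last char: '$')
  sorted[8] = tAG$pigle  (last char: 'e')
Last column: GtAlipg$e
Original string S is at sorted index 7

Answer: GtAlipg$e
7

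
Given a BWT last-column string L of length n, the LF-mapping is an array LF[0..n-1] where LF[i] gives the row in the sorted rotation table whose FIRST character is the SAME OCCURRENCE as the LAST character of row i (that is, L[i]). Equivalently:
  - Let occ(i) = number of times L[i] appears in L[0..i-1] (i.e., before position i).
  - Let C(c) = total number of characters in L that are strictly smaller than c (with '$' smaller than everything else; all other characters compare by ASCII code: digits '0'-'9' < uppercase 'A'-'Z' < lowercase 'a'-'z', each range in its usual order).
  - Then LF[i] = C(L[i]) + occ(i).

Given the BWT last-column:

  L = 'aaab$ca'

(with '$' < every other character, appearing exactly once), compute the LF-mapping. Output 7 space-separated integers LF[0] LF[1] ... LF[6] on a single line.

Char counts: '$':1, 'a':4, 'b':1, 'c':1
C (first-col start): C('$')=0, C('a')=1, C('b')=5, C('c')=6
L[0]='a': occ=0, LF[0]=C('a')+0=1+0=1
L[1]='a': occ=1, LF[1]=C('a')+1=1+1=2
L[2]='a': occ=2, LF[2]=C('a')+2=1+2=3
L[3]='b': occ=0, LF[3]=C('b')+0=5+0=5
L[4]='$': occ=0, LF[4]=C('$')+0=0+0=0
L[5]='c': occ=0, LF[5]=C('c')+0=6+0=6
L[6]='a': occ=3, LF[6]=C('a')+3=1+3=4

Answer: 1 2 3 5 0 6 4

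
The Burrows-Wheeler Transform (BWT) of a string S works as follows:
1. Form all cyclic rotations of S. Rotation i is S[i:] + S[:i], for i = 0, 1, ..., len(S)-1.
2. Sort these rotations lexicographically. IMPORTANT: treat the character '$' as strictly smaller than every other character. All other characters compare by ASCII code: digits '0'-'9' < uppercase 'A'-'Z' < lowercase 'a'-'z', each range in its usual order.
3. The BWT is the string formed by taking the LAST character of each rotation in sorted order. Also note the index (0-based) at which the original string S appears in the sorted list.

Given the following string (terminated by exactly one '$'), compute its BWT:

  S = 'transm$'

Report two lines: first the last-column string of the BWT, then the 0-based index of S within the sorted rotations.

All 7 rotations (rotation i = S[i:]+S[:i]):
  rot[0] = transm$
  rot[1] = ransm$t
  rot[2] = ansm$tr
  rot[3] = nsm$tra
  rot[4] = sm$tran
  rot[5] = m$trans
  rot[6] = $transm
Sorted (with $ < everything):
  sorted[0] = $transm  (last char: 'm')
  sorted[1] = ansm$tr  (last char: 'r')
  sorted[2] = m$trans  (last char: 's')
  sorted[3] = nsm$tra  (last char: 'a')
  sorted[4] = ransm$t  (last char: 't')
  sorted[5] = sm$tran  (last char: 'n')
  sorted[6] = transm$  (last char: '$')
Last column: mrsatn$
Original string S is at sorted index 6

Answer: mrsatn$
6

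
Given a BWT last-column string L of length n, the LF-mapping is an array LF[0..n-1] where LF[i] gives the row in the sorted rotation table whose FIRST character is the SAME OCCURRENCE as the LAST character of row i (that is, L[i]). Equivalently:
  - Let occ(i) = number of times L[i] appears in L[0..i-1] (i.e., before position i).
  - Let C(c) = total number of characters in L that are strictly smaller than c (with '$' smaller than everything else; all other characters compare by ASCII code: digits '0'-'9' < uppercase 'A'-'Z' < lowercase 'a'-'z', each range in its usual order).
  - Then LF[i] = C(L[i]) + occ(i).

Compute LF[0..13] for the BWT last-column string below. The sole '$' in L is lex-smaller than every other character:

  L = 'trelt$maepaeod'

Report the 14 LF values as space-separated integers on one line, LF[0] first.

Answer: 12 11 4 7 13 0 8 1 5 10 2 6 9 3

Derivation:
Char counts: '$':1, 'a':2, 'd':1, 'e':3, 'l':1, 'm':1, 'o':1, 'p':1, 'r':1, 't':2
C (first-col start): C('$')=0, C('a')=1, C('d')=3, C('e')=4, C('l')=7, C('m')=8, C('o')=9, C('p')=10, C('r')=11, C('t')=12
L[0]='t': occ=0, LF[0]=C('t')+0=12+0=12
L[1]='r': occ=0, LF[1]=C('r')+0=11+0=11
L[2]='e': occ=0, LF[2]=C('e')+0=4+0=4
L[3]='l': occ=0, LF[3]=C('l')+0=7+0=7
L[4]='t': occ=1, LF[4]=C('t')+1=12+1=13
L[5]='$': occ=0, LF[5]=C('$')+0=0+0=0
L[6]='m': occ=0, LF[6]=C('m')+0=8+0=8
L[7]='a': occ=0, LF[7]=C('a')+0=1+0=1
L[8]='e': occ=1, LF[8]=C('e')+1=4+1=5
L[9]='p': occ=0, LF[9]=C('p')+0=10+0=10
L[10]='a': occ=1, LF[10]=C('a')+1=1+1=2
L[11]='e': occ=2, LF[11]=C('e')+2=4+2=6
L[12]='o': occ=0, LF[12]=C('o')+0=9+0=9
L[13]='d': occ=0, LF[13]=C('d')+0=3+0=3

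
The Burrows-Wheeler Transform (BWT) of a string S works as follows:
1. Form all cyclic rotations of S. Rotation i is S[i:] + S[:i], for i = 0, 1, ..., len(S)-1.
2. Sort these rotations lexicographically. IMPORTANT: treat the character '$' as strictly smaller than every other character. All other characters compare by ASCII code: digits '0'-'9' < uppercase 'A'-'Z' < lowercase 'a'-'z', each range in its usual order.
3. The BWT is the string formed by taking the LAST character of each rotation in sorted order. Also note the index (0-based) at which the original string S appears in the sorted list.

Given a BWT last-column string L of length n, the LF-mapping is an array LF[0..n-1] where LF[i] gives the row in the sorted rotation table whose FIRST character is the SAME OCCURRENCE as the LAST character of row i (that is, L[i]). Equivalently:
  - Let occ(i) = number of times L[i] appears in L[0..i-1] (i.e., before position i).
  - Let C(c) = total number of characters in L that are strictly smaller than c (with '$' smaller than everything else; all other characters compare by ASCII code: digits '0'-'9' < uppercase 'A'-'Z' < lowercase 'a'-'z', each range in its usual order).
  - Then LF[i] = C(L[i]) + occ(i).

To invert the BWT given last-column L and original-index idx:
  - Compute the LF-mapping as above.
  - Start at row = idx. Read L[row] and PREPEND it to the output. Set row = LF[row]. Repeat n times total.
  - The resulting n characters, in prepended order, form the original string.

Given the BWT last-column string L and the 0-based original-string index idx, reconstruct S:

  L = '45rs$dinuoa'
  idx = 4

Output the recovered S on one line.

Answer: dinosaur54$

Derivation:
LF mapping: 1 2 8 9 0 4 5 6 10 7 3
Walk LF starting at row 4, prepending L[row]:
  step 1: row=4, L[4]='$', prepend. Next row=LF[4]=0
  step 2: row=0, L[0]='4', prepend. Next row=LF[0]=1
  step 3: row=1, L[1]='5', prepend. Next row=LF[1]=2
  step 4: row=2, L[2]='r', prepend. Next row=LF[2]=8
  step 5: row=8, L[8]='u', prepend. Next row=LF[8]=10
  step 6: row=10, L[10]='a', prepend. Next row=LF[10]=3
  step 7: row=3, L[3]='s', prepend. Next row=LF[3]=9
  step 8: row=9, L[9]='o', prepend. Next row=LF[9]=7
  step 9: row=7, L[7]='n', prepend. Next row=LF[7]=6
  step 10: row=6, L[6]='i', prepend. Next row=LF[6]=5
  step 11: row=5, L[5]='d', prepend. Next row=LF[5]=4
Reversed output: dinosaur54$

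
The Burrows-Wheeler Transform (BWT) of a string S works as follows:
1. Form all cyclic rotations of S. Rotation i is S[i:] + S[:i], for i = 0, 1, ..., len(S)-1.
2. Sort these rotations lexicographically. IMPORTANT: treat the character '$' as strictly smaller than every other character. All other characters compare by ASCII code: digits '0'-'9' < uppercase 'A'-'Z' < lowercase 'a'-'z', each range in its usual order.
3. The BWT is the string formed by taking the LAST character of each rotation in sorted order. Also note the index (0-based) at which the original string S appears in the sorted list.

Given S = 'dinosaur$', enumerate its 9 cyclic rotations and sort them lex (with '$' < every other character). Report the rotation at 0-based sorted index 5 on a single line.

Answer: osaur$din

Derivation:
All 9 rotations (rotation i = S[i:]+S[:i]):
  rot[0] = dinosaur$
  rot[1] = inosaur$d
  rot[2] = nosaur$di
  rot[3] = osaur$din
  rot[4] = saur$dino
  rot[5] = aur$dinos
  rot[6] = ur$dinosa
  rot[7] = r$dinosau
  rot[8] = $dinosaur
Sorted (with $ < everything):
  sorted[0] = $dinosaur
  sorted[1] = aur$dinos
  sorted[2] = dinosaur$
  sorted[3] = inosaur$d
  sorted[4] = nosaur$di
  sorted[5] = osaur$din
  sorted[6] = r$dinosau
  sorted[7] = saur$dino
  sorted[8] = ur$dinosa
sorted[5] = osaur$din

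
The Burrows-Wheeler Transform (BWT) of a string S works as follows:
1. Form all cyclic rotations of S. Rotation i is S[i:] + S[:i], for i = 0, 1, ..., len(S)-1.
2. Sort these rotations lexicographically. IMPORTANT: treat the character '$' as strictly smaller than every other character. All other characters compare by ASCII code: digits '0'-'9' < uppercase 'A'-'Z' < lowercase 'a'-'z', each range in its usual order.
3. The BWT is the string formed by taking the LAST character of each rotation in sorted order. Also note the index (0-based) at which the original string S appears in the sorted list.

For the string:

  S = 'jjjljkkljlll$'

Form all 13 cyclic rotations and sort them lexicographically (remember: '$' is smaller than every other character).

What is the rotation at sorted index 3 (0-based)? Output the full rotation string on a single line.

All 13 rotations (rotation i = S[i:]+S[:i]):
  rot[0] = jjjljkkljlll$
  rot[1] = jjljkkljlll$j
  rot[2] = jljkkljlll$jj
  rot[3] = ljkkljlll$jjj
  rot[4] = jkkljlll$jjjl
  rot[5] = kkljlll$jjjlj
  rot[6] = kljlll$jjjljk
  rot[7] = ljlll$jjjljkk
  rot[8] = jlll$jjjljkkl
  rot[9] = lll$jjjljkklj
  rot[10] = ll$jjjljkkljl
  rot[11] = l$jjjljkkljll
  rot[12] = $jjjljkkljlll
Sorted (with $ < everything):
  sorted[0] = $jjjljkkljlll
  sorted[1] = jjjljkkljlll$
  sorted[2] = jjljkkljlll$j
  sorted[3] = jkkljlll$jjjl
  sorted[4] = jljkkljlll$jj
  sorted[5] = jlll$jjjljkkl
  sorted[6] = kkljlll$jjjlj
  sorted[7] = kljlll$jjjljk
  sorted[8] = l$jjjljkkljll
  sorted[9] = ljkkljlll$jjj
  sorted[10] = ljlll$jjjljkk
  sorted[11] = ll$jjjljkkljl
  sorted[12] = lll$jjjljkklj
sorted[3] = jkkljlll$jjjl

Answer: jkkljlll$jjjl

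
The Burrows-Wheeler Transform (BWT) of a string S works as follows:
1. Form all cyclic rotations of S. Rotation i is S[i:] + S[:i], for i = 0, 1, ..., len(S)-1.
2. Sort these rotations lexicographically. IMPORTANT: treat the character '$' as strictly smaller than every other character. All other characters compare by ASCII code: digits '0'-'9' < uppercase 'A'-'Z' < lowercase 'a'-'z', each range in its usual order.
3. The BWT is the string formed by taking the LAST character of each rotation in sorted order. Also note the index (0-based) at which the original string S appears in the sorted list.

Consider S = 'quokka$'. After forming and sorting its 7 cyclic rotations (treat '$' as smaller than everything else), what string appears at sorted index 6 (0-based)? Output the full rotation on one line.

All 7 rotations (rotation i = S[i:]+S[:i]):
  rot[0] = quokka$
  rot[1] = uokka$q
  rot[2] = okka$qu
  rot[3] = kka$quo
  rot[4] = ka$quok
  rot[5] = a$quokk
  rot[6] = $quokka
Sorted (with $ < everything):
  sorted[0] = $quokka
  sorted[1] = a$quokk
  sorted[2] = ka$quok
  sorted[3] = kka$quo
  sorted[4] = okka$qu
  sorted[5] = quokka$
  sorted[6] = uokka$q
sorted[6] = uokka$q

Answer: uokka$q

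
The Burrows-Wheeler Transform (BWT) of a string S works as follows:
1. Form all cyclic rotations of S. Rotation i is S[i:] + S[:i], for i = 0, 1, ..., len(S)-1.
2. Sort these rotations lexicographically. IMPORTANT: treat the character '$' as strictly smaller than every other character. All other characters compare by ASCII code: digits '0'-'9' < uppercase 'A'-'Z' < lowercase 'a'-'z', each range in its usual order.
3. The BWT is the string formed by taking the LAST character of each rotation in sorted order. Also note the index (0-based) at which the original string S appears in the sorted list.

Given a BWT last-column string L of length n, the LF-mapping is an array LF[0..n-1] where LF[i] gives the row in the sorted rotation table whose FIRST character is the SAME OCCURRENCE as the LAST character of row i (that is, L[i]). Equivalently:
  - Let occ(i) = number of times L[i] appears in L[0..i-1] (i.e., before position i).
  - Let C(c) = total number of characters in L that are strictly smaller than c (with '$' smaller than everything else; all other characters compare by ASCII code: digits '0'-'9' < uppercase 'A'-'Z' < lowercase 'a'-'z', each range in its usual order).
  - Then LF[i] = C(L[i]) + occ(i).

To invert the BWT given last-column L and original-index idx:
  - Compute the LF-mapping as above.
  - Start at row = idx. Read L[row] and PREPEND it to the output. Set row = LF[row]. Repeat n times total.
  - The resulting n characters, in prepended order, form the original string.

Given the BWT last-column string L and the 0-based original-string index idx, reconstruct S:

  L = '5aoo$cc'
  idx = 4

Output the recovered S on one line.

Answer: cocoa5$

Derivation:
LF mapping: 1 2 5 6 0 3 4
Walk LF starting at row 4, prepending L[row]:
  step 1: row=4, L[4]='$', prepend. Next row=LF[4]=0
  step 2: row=0, L[0]='5', prepend. Next row=LF[0]=1
  step 3: row=1, L[1]='a', prepend. Next row=LF[1]=2
  step 4: row=2, L[2]='o', prepend. Next row=LF[2]=5
  step 5: row=5, L[5]='c', prepend. Next row=LF[5]=3
  step 6: row=3, L[3]='o', prepend. Next row=LF[3]=6
  step 7: row=6, L[6]='c', prepend. Next row=LF[6]=4
Reversed output: cocoa5$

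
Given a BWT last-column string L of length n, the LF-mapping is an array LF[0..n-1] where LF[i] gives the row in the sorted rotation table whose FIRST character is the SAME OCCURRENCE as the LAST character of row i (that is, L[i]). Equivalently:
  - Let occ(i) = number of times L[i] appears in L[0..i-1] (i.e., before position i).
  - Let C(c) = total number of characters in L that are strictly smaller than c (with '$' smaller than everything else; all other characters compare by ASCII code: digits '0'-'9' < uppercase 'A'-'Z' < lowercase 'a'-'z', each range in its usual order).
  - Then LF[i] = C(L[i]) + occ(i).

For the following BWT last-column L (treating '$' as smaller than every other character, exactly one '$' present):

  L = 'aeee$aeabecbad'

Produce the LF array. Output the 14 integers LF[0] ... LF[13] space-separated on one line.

Char counts: '$':1, 'a':4, 'b':2, 'c':1, 'd':1, 'e':5
C (first-col start): C('$')=0, C('a')=1, C('b')=5, C('c')=7, C('d')=8, C('e')=9
L[0]='a': occ=0, LF[0]=C('a')+0=1+0=1
L[1]='e': occ=0, LF[1]=C('e')+0=9+0=9
L[2]='e': occ=1, LF[2]=C('e')+1=9+1=10
L[3]='e': occ=2, LF[3]=C('e')+2=9+2=11
L[4]='$': occ=0, LF[4]=C('$')+0=0+0=0
L[5]='a': occ=1, LF[5]=C('a')+1=1+1=2
L[6]='e': occ=3, LF[6]=C('e')+3=9+3=12
L[7]='a': occ=2, LF[7]=C('a')+2=1+2=3
L[8]='b': occ=0, LF[8]=C('b')+0=5+0=5
L[9]='e': occ=4, LF[9]=C('e')+4=9+4=13
L[10]='c': occ=0, LF[10]=C('c')+0=7+0=7
L[11]='b': occ=1, LF[11]=C('b')+1=5+1=6
L[12]='a': occ=3, LF[12]=C('a')+3=1+3=4
L[13]='d': occ=0, LF[13]=C('d')+0=8+0=8

Answer: 1 9 10 11 0 2 12 3 5 13 7 6 4 8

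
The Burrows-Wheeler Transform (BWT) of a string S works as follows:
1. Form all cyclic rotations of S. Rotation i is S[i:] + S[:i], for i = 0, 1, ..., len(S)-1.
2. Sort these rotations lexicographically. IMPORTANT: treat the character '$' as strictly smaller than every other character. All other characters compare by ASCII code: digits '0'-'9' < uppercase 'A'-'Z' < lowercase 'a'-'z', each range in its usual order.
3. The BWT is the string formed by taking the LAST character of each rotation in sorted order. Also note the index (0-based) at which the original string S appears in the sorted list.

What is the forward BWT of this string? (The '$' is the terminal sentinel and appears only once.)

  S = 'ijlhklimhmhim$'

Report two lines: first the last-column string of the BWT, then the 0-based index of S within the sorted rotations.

All 14 rotations (rotation i = S[i:]+S[:i]):
  rot[0] = ijlhklimhmhim$
  rot[1] = jlhklimhmhim$i
  rot[2] = lhklimhmhim$ij
  rot[3] = hklimhmhim$ijl
  rot[4] = klimhmhim$ijlh
  rot[5] = limhmhim$ijlhk
  rot[6] = imhmhim$ijlhkl
  rot[7] = mhmhim$ijlhkli
  rot[8] = hmhim$ijlhklim
  rot[9] = mhim$ijlhklimh
  rot[10] = him$ijlhklimhm
  rot[11] = im$ijlhklimhmh
  rot[12] = m$ijlhklimhmhi
  rot[13] = $ijlhklimhmhim
Sorted (with $ < everything):
  sorted[0] = $ijlhklimhmhim  (last char: 'm')
  sorted[1] = him$ijlhklimhm  (last char: 'm')
  sorted[2] = hklimhmhim$ijl  (last char: 'l')
  sorted[3] = hmhim$ijlhklim  (last char: 'm')
  sorted[4] = ijlhklimhmhim$  (last char: '$')
  sorted[5] = im$ijlhklimhmh  (last char: 'h')
  sorted[6] = imhmhim$ijlhkl  (last char: 'l')
  sorted[7] = jlhklimhmhim$i  (last char: 'i')
  sorted[8] = klimhmhim$ijlh  (last char: 'h')
  sorted[9] = lhklimhmhim$ij  (last char: 'j')
  sorted[10] = limhmhim$ijlhk  (last char: 'k')
  sorted[11] = m$ijlhklimhmhi  (last char: 'i')
  sorted[12] = mhim$ijlhklimh  (last char: 'h')
  sorted[13] = mhmhim$ijlhkli  (last char: 'i')
Last column: mmlm$hlihjkihi
Original string S is at sorted index 4

Answer: mmlm$hlihjkihi
4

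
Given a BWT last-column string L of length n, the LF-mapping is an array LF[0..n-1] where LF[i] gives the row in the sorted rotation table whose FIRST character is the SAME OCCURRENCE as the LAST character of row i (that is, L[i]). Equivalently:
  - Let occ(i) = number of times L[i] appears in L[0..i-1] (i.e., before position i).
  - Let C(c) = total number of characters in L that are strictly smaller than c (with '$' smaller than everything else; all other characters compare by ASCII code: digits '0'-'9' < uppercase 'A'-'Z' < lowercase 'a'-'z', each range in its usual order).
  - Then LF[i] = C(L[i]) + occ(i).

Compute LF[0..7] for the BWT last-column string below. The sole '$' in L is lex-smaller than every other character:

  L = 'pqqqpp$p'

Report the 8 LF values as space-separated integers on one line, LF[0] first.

Char counts: '$':1, 'p':4, 'q':3
C (first-col start): C('$')=0, C('p')=1, C('q')=5
L[0]='p': occ=0, LF[0]=C('p')+0=1+0=1
L[1]='q': occ=0, LF[1]=C('q')+0=5+0=5
L[2]='q': occ=1, LF[2]=C('q')+1=5+1=6
L[3]='q': occ=2, LF[3]=C('q')+2=5+2=7
L[4]='p': occ=1, LF[4]=C('p')+1=1+1=2
L[5]='p': occ=2, LF[5]=C('p')+2=1+2=3
L[6]='$': occ=0, LF[6]=C('$')+0=0+0=0
L[7]='p': occ=3, LF[7]=C('p')+3=1+3=4

Answer: 1 5 6 7 2 3 0 4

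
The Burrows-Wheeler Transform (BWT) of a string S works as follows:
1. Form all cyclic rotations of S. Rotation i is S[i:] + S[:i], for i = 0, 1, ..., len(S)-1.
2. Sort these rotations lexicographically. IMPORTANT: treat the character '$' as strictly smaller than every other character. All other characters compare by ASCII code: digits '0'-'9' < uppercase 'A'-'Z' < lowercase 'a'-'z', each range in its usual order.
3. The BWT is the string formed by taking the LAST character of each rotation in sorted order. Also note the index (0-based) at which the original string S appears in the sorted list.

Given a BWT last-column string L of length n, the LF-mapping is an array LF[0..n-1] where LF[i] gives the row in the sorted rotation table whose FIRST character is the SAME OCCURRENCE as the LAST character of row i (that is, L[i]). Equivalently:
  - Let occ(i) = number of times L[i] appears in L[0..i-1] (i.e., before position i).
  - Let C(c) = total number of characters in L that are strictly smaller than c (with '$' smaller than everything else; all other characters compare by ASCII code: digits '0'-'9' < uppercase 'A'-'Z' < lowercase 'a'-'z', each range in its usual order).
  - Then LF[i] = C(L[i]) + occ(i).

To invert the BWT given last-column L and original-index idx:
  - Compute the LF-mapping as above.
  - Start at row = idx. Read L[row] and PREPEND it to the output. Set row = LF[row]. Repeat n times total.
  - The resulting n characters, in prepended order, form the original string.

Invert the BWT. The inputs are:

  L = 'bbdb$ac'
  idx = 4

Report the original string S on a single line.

Answer: bbacdb$

Derivation:
LF mapping: 2 3 6 4 0 1 5
Walk LF starting at row 4, prepending L[row]:
  step 1: row=4, L[4]='$', prepend. Next row=LF[4]=0
  step 2: row=0, L[0]='b', prepend. Next row=LF[0]=2
  step 3: row=2, L[2]='d', prepend. Next row=LF[2]=6
  step 4: row=6, L[6]='c', prepend. Next row=LF[6]=5
  step 5: row=5, L[5]='a', prepend. Next row=LF[5]=1
  step 6: row=1, L[1]='b', prepend. Next row=LF[1]=3
  step 7: row=3, L[3]='b', prepend. Next row=LF[3]=4
Reversed output: bbacdb$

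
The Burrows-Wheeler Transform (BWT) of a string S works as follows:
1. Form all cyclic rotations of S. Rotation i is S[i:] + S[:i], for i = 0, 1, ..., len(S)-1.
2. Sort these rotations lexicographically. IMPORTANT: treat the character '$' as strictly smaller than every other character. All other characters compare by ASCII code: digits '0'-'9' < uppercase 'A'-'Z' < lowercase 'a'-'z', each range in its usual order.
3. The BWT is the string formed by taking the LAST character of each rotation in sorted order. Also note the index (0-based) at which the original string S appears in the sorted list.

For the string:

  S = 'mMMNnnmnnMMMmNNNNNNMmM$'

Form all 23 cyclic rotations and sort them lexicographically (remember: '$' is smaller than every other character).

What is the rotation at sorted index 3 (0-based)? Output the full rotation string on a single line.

All 23 rotations (rotation i = S[i:]+S[:i]):
  rot[0] = mMMNnnmnnMMMmNNNNNNMmM$
  rot[1] = MMNnnmnnMMMmNNNNNNMmM$m
  rot[2] = MNnnmnnMMMmNNNNNNMmM$mM
  rot[3] = NnnmnnMMMmNNNNNNMmM$mMM
  rot[4] = nnmnnMMMmNNNNNNMmM$mMMN
  rot[5] = nmnnMMMmNNNNNNMmM$mMMNn
  rot[6] = mnnMMMmNNNNNNMmM$mMMNnn
  rot[7] = nnMMMmNNNNNNMmM$mMMNnnm
  rot[8] = nMMMmNNNNNNMmM$mMMNnnmn
  rot[9] = MMMmNNNNNNMmM$mMMNnnmnn
  rot[10] = MMmNNNNNNMmM$mMMNnnmnnM
  rot[11] = MmNNNNNNMmM$mMMNnnmnnMM
  rot[12] = mNNNNNNMmM$mMMNnnmnnMMM
  rot[13] = NNNNNNMmM$mMMNnnmnnMMMm
  rot[14] = NNNNNMmM$mMMNnnmnnMMMmN
  rot[15] = NNNNMmM$mMMNnnmnnMMMmNN
  rot[16] = NNNMmM$mMMNnnmnnMMMmNNN
  rot[17] = NNMmM$mMMNnnmnnMMMmNNNN
  rot[18] = NMmM$mMMNnnmnnMMMmNNNNN
  rot[19] = MmM$mMMNnnmnnMMMmNNNNNN
  rot[20] = mM$mMMNnnmnnMMMmNNNNNNM
  rot[21] = M$mMMNnnmnnMMMmNNNNNNMm
  rot[22] = $mMMNnnmnnMMMmNNNNNNMmM
Sorted (with $ < everything):
  sorted[0] = $mMMNnnmnnMMMmNNNNNNMmM
  sorted[1] = M$mMMNnnmnnMMMmNNNNNNMm
  sorted[2] = MMMmNNNNNNMmM$mMMNnnmnn
  sorted[3] = MMNnnmnnMMMmNNNNNNMmM$m
  sorted[4] = MMmNNNNNNMmM$mMMNnnmnnM
  sorted[5] = MNnnmnnMMMmNNNNNNMmM$mM
  sorted[6] = MmM$mMMNnnmnnMMMmNNNNNN
  sorted[7] = MmNNNNNNMmM$mMMNnnmnnMM
  sorted[8] = NMmM$mMMNnnmnnMMMmNNNNN
  sorted[9] = NNMmM$mMMNnnmnnMMMmNNNN
  sorted[10] = NNNMmM$mMMNnnmnnMMMmNNN
  sorted[11] = NNNNMmM$mMMNnnmnnMMMmNN
  sorted[12] = NNNNNMmM$mMMNnnmnnMMMmN
  sorted[13] = NNNNNNMmM$mMMNnnmnnMMMm
  sorted[14] = NnnmnnMMMmNNNNNNMmM$mMM
  sorted[15] = mM$mMMNnnmnnMMMmNNNNNNM
  sorted[16] = mMMNnnmnnMMMmNNNNNNMmM$
  sorted[17] = mNNNNNNMmM$mMMNnnmnnMMM
  sorted[18] = mnnMMMmNNNNNNMmM$mMMNnn
  sorted[19] = nMMMmNNNNNNMmM$mMMNnnmn
  sorted[20] = nmnnMMMmNNNNNNMmM$mMMNn
  sorted[21] = nnMMMmNNNNNNMmM$mMMNnnm
  sorted[22] = nnmnnMMMmNNNNNNMmM$mMMN
sorted[3] = MMNnnmnnMMMmNNNNNNMmM$m

Answer: MMNnnmnnMMMmNNNNNNMmM$m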